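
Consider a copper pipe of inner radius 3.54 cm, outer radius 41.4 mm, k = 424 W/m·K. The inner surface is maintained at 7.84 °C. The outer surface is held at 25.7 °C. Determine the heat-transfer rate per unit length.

Q' = 304 kW/m

Q' = 2πk·ΔT/ln(r₂/r₁) = 2π × 424 × 17.86 / ln(0.0414/0.0354) = 3.04×10^5 W/m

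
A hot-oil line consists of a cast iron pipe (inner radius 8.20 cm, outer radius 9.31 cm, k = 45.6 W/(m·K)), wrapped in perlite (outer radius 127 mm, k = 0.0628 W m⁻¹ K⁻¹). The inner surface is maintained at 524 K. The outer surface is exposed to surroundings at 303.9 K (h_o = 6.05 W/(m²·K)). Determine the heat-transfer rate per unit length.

Treat each layer as a resistance in series:
  R'_cast iron = ln(0.0931/0.0820)/(2πk) = 0.1270/(2π·45.6) = 4.431×10^-4 m·K/W
  R'_perlite = ln(0.127/0.0931)/(2πk) = 0.3105/(2π·0.0628) = 0.7869 m·K/W
  R'_conv,out = 1/(2πr h) = 1/(2π·0.127·6.05) = 0.2071 m·K/W
ΣR = 4.431×10^-4 + 0.7869 + 0.2071 = 0.9944 m·K/W
Q' = ΔT/ΣR = (524 K − 303.9 K)/0.9944 = 221 W/m

Q' = 221 W/m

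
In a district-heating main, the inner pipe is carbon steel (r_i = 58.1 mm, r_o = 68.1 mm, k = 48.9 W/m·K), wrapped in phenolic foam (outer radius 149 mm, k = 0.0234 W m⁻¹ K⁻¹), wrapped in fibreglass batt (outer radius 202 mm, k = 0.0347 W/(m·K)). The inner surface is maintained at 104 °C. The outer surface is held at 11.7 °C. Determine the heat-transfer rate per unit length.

Q' = 13.7 W/m

Series thermal resistances, inner to outer:
  R'_carbon steel = ln(0.0681/0.0581)/(2πk) = 0.1588/(2π·48.9) = 5.169×10^-4 m·K/W
  R'_phenolic foam = ln(0.149/0.0681)/(2πk) = 0.7830/(2π·0.0234) = 5.325 m·K/W
  R'_fibreglass batt = ln(0.202/0.149)/(2πk) = 0.3043/(2π·0.0347) = 1.396 m·K/W
ΣR = 5.169×10^-4 + 5.325 + 1.396 = 6.722 m·K/W
Q' = ΔT/ΣR = (104 °C − 11.7 °C)/6.722 = 13.7 W/m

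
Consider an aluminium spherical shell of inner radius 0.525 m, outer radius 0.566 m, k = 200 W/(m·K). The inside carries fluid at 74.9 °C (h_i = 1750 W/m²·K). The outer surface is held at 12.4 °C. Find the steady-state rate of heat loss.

Resistance network (inner→outer):
  R_conv,in = 1/(4πr²h) = 1/(4π·0.525²·1750) = 1.650×10^-4 K/W
  R_aluminium = (1/0.525 − 1/0.566)/(4πk) = 0.1380/(4π·200) = 5.490×10^-5 K/W
ΣR = 1.650×10^-4 + 5.490×10^-5 = 2.199×10^-4 K/W
Q = ΔT/ΣR = (74.9 °C − 12.4 °C)/2.199×10^-4 = 2.84×10^5 W

Q = 2.84×10^5 W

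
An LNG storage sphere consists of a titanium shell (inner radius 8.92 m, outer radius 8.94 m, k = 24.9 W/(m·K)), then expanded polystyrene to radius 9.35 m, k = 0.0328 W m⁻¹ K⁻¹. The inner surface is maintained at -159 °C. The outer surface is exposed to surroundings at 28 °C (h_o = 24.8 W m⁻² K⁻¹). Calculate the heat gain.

Resistance network (inner→outer):
  R_titanium = (1/8.92 − 1/8.94)/(4πk) = 2.508×10^-4/(4π·24.9) = 8.015×10^-7 K/W
  R_expanded polystyrene = (1/8.94 − 1/9.35)/(4πk) = 0.004905/(4π·0.0328) = 0.01190 K/W
  R_conv,out = 1/(4πr²h) = 1/(4π·9.35²·24.8) = 3.670×10^-5 K/W
ΣR = 8.015×10^-7 + 0.01190 + 3.670×10^-5 = 0.01194 K/W
Q = ΔT/ΣR = (-159 °C − 28 °C)/0.01194 = -15700 W
(Negative Q ⇒ heat flows inward; heat gain = 15700 W.)

Q = 15.7 kW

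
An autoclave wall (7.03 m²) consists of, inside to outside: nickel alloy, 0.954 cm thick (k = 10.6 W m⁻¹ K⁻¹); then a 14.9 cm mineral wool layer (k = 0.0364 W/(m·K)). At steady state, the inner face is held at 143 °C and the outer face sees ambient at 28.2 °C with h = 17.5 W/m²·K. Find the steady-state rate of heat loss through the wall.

Resistance network (inner→outer):
  R_nickel alloy = L/(kA) = 0.00954/(10.6·7.03) = 1.280×10^-4 K/W
  R_mineral wool = L/(kA) = 0.149/(0.0364·7.03) = 0.5823 K/W
  R_conv,out = 1/(hA) = 1/(17.5·7.03) = 0.008128 K/W
ΣR = 1.280×10^-4 + 0.5823 + 0.008128 = 0.5906 K/W
Q = ΔT/ΣR = (143 °C − 28.2 °C)/0.5906 = 194 W

Q = 194 W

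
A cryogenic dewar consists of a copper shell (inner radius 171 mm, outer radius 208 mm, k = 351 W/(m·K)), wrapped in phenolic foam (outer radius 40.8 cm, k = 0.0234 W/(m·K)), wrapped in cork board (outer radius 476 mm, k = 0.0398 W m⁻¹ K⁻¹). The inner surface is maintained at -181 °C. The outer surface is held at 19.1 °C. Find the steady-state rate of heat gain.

Resistance network (inner→outer):
  R_copper = (1/0.171 − 1/0.208)/(4πk) = 1.040/(4π·351) = 2.358×10^-4 K/W
  R_phenolic foam = (1/0.208 − 1/0.408)/(4πk) = 2.357/(4π·0.0234) = 8.015 K/W
  R_cork board = (1/0.408 − 1/0.476)/(4πk) = 0.3501/(4π·0.0398) = 0.7001 K/W
ΣR = 2.358×10^-4 + 8.015 + 0.7001 = 8.715 K/W
Q = ΔT/ΣR = (-181 °C − 19.1 °C)/8.715 = -23.0 W
(Negative Q ⇒ heat flows inward; heat gain = 23.0 W.)

Q = 23.0 W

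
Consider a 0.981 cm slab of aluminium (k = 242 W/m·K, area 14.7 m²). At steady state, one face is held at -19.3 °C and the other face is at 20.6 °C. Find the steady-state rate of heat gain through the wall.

Q = 14500 kW

Q = kA·ΔT/L = 242 × 14.7 × |-19.3 °C − 20.6 °C| / 0.00981 = 1.45×10^7 W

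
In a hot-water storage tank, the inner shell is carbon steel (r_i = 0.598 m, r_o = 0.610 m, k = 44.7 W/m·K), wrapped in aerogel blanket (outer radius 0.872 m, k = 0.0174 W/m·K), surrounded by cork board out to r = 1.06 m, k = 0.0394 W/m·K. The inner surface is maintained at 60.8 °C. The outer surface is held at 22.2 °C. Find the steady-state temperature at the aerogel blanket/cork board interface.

T = 28.2 °C

Resistance network (inner→outer):
  R_carbon steel = (1/0.598 − 1/0.610)/(4πk) = 0.03290/(4π·44.7) = 5.856×10^-5 K/W
  R_aerogel blanket = (1/0.610 − 1/0.872)/(4πk) = 0.4926/(4π·0.0174) = 2.253 K/W
  R_cork board = (1/0.872 − 1/1.06)/(4πk) = 0.2034/(4π·0.0394) = 0.4108 K/W
ΣR = 5.856×10^-5 + 2.253 + 0.4108 = 2.664 K/W
Q = ΔT/ΣR = (60.8 °C − 22.2 °C)/2.664 = 14.49 W
From the inner boundary to the aerogel blanket/cork board interface, ΣR_partial = 2.253 K/W.
T_interface = T_in − Q·ΣR_partial = 60.8 °C − (14.49)(2.253) = 28.2 °C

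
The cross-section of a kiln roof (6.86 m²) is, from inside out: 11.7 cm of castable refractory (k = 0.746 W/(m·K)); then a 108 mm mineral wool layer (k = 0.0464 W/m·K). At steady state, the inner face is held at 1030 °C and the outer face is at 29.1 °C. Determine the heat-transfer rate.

Q = 2.76 kW

Series thermal resistances, inner to outer:
  R_castable refractory = L/(kA) = 0.117/(0.746·6.86) = 0.02286 K/W
  R_mineral wool = L/(kA) = 0.108/(0.0464·6.86) = 0.3393 K/W
ΣR = 0.02286 + 0.3393 = 0.3622 K/W
Q = ΔT/ΣR = (1030 °C − 29.1 °C)/0.3622 = 2760 W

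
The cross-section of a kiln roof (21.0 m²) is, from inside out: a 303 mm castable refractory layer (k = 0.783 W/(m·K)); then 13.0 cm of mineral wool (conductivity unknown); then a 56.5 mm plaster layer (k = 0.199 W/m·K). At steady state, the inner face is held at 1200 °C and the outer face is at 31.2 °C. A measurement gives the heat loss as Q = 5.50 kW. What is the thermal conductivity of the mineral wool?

k = 0.0343 W/m·K

ΣR = ΔT/Q = |1200 − 31.2|/5500 = 0.2125 K/W
Known resistances:
  R_castable refractory = L/(kA) = 0.303/(0.783·21.0) = 0.01843 K/W
  R_plaster = L/(kA) = 0.0565/(0.199·21.0) = 0.01352 K/W
R_mineral wool = ΣR − ΣR_known = 0.2125 − 0.03195 = 0.1805 K/W
L/(kA) = 0.1805 ⇒ k = 0.130/(0.1805·21.0) = 0.0343 W/m·K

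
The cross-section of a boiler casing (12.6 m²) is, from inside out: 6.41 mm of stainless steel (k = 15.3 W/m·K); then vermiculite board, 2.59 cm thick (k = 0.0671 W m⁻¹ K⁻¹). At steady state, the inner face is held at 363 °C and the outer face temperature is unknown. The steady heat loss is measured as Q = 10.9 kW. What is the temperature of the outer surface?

T_out = 28.7 °C

Sum the resistances:
  R_stainless steel = L/(kA) = 0.00641/(15.3·12.6) = 3.325×10^-5 K/W
  R_vermiculite board = L/(kA) = 0.0259/(0.0671·12.6) = 0.03063 K/W
ΣR = 0.03067 K/W
ΔT = Q·ΣR = 10900 × 0.03067 = 334.3 K
Heat flows outward, so T_out = T_in − ΔT = 363 − 334.3 = 28.7 °C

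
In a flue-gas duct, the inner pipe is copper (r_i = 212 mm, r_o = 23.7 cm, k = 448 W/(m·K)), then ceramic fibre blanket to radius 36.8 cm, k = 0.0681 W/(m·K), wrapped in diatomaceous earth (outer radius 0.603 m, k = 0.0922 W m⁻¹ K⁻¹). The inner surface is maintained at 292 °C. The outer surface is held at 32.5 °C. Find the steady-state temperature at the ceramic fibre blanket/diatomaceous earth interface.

T = 150 °C

Resistance network (inner→outer):
  R'_copper = ln(0.237/0.212)/(2πk) = 0.1115/(2π·448) = 3.960×10^-5 m·K/W
  R'_ceramic fibre blanket = ln(0.368/0.237)/(2πk) = 0.4400/(2π·0.0681) = 1.028 m·K/W
  R'_diatomaceous earth = ln(0.603/0.368)/(2πk) = 0.4938/(2π·0.0922) = 0.8525 m·K/W
ΣR = 3.960×10^-5 + 1.028 + 0.8525 = 1.881 m·K/W
Q' = ΔT/ΣR = (292 °C − 32.5 °C)/1.881 = 138.0 W/m
From the inner boundary to the ceramic fibre blanket/diatomaceous earth interface, ΣR_partial = 1.028 m·K/W.
T_interface = T_in − Q'·ΣR_partial = 292 °C − (138.0)(1.028) = 150 °C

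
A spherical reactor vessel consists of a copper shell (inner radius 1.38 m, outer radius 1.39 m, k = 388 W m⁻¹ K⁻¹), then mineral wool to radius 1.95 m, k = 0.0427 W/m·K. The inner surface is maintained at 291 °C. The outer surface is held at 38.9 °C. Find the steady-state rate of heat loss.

Q = 655 W

Series thermal resistances, inner to outer:
  R_copper = (1/1.38 − 1/1.39)/(4πk) = 0.005213/(4π·388) = 1.069×10^-6 K/W
  R_mineral wool = (1/1.39 − 1/1.95)/(4πk) = 0.2066/(4π·0.0427) = 0.3850 K/W
ΣR = 1.069×10^-6 + 0.3850 = 0.3850 K/W
Q = ΔT/ΣR = (291 °C − 38.9 °C)/0.3850 = 655 W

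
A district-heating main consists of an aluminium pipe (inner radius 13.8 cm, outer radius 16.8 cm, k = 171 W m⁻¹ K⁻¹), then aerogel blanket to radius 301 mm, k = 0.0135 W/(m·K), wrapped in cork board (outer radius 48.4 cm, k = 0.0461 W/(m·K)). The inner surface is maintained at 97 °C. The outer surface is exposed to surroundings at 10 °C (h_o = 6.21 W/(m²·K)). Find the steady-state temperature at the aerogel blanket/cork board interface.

Treat each layer as a resistance in series:
  R'_aluminium = ln(0.168/0.138)/(2πk) = 0.1967/(2π·171) = 1.831×10^-4 m·K/W
  R'_aerogel blanket = ln(0.301/0.168)/(2πk) = 0.5831/(2π·0.0135) = 6.875 m·K/W
  R'_cork board = ln(0.484/0.301)/(2πk) = 0.4750/(2π·0.0461) = 1.640 m·K/W
  R'_conv,out = 1/(2πr h) = 1/(2π·0.484·6.21) = 0.05295 m·K/W
ΣR = 1.831×10^-4 + 6.875 + 1.640 + 0.05295 = 8.568 m·K/W
Q' = ΔT/ΣR = (97 °C − 10 °C)/8.568 = 10.15 W/m
From the inner boundary to the aerogel blanket/cork board interface, ΣR_partial = 6.875 m·K/W.
T_interface = T_in − Q'·ΣR_partial = 97 °C − (10.15)(6.875) = 27.2 °C

T = 27.2 °C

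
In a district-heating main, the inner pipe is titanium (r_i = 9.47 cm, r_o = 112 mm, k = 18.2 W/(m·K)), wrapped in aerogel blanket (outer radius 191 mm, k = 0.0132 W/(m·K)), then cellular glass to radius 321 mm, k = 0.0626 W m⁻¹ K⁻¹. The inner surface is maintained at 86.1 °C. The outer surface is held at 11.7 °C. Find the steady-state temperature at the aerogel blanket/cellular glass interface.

T = 24.4 °C

Resistance network (inner→outer):
  R'_titanium = ln(0.112/0.0947)/(2πk) = 0.1678/(2π·18.2) = 0.001467 m·K/W
  R'_aerogel blanket = ln(0.191/0.112)/(2πk) = 0.5338/(2π·0.0132) = 6.436 m·K/W
  R'_cellular glass = ln(0.321/0.191)/(2πk) = 0.5192/(2π·0.0626) = 1.320 m·K/W
ΣR = 0.001467 + 6.436 + 1.320 = 7.757 m·K/W
Q' = ΔT/ΣR = (86.1 °C − 11.7 °C)/7.757 = 9.591 W/m
From the inner boundary to the aerogel blanket/cellular glass interface, ΣR_partial = 6.437 m·K/W.
T_interface = T_in − Q'·ΣR_partial = 86.1 °C − (9.591)(6.437) = 24.4 °C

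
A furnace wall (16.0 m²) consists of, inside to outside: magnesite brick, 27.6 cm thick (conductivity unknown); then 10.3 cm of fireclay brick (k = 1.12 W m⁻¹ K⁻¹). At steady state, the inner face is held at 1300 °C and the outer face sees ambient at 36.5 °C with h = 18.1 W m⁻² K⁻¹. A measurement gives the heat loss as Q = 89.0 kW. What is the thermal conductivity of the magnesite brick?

k = 3.45 W/m·K

ΣR = ΔT/Q = |1300 − 36.5|/89000 = 0.01420 K/W
Known resistances:
  R_fireclay brick = L/(kA) = 0.103/(1.12·16.0) = 0.005748 K/W
  R_conv,out = 1/(hA) = 1/(18.1·16.0) = 0.003453 K/W
R_magnesite brick = ΣR − ΣR_known = 0.01420 − 0.009201 = 0.004999 K/W
L/(kA) = 0.004999 ⇒ k = 0.276/(0.004999·16.0) = 3.45 W/m·K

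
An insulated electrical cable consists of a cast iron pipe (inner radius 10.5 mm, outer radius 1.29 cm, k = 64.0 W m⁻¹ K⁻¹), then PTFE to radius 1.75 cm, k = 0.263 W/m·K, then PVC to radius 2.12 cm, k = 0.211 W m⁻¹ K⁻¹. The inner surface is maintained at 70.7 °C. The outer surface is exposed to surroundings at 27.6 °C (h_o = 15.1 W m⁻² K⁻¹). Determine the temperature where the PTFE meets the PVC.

T = 61.1 °C

Series thermal resistances, inner to outer:
  R'_cast iron = ln(0.0129/0.0105)/(2πk) = 0.2059/(2π·64.0) = 5.119×10^-4 m·K/W
  R'_PTFE = ln(0.0175/0.0129)/(2πk) = 0.3050/(2π·0.263) = 0.1846 m·K/W
  R'_PVC = ln(0.0212/0.0175)/(2πk) = 0.1918/(2π·0.211) = 0.1447 m·K/W
  R'_conv,out = 1/(2πr h) = 1/(2π·0.0212·15.1) = 0.4972 m·K/W
ΣR = 5.119×10^-4 + 0.1846 + 0.1447 + 0.4972 = 0.8270 m·K/W
Q' = ΔT/ΣR = (70.7 °C − 27.6 °C)/0.8270 = 52.12 W/m
From the inner boundary to the PTFE/PVC interface, ΣR_partial = 0.1851 m·K/W.
T_interface = T_in − Q'·ΣR_partial = 70.7 °C − (52.12)(0.1851) = 61.1 °C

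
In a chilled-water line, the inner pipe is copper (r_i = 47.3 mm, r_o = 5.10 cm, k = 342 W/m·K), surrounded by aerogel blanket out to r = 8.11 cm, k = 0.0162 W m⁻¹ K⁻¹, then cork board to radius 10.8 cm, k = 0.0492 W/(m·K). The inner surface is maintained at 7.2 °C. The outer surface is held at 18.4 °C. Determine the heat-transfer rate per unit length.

Treat each layer as a resistance in series:
  R'_copper = ln(0.0510/0.0473)/(2πk) = 0.07532/(2π·342) = 3.505×10^-5 m·K/W
  R'_aerogel blanket = ln(0.0811/0.0510)/(2πk) = 0.4639/(2π·0.0162) = 4.557 m·K/W
  R'_cork board = ln(0.108/0.0811)/(2πk) = 0.2864/(2π·0.0492) = 0.9266 m·K/W
ΣR = 3.505×10^-5 + 4.557 + 0.9266 = 5.484 m·K/W
Q' = ΔT/ΣR = (7.2 °C − 18.4 °C)/5.484 = -2.04 W/m
(Negative Q' ⇒ heat flows inward; heat gain = 2.04 W/m.)

Q' = 2.04 W/m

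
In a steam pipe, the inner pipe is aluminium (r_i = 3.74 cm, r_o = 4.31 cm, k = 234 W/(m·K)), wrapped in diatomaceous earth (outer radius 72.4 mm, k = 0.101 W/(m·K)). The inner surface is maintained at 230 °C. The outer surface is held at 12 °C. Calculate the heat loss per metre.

Q' = 267 W/m

Treat each layer as a resistance in series:
  R'_aluminium = ln(0.0431/0.0374)/(2πk) = 0.1419/(2π·234) = 9.648×10^-5 m·K/W
  R'_diatomaceous earth = ln(0.0724/0.0431)/(2πk) = 0.5187/(2π·0.101) = 0.8173 m·K/W
ΣR = 9.648×10^-5 + 0.8173 = 0.8174 m·K/W
Q' = ΔT/ΣR = (230 °C − 12 °C)/0.8174 = 267 W/m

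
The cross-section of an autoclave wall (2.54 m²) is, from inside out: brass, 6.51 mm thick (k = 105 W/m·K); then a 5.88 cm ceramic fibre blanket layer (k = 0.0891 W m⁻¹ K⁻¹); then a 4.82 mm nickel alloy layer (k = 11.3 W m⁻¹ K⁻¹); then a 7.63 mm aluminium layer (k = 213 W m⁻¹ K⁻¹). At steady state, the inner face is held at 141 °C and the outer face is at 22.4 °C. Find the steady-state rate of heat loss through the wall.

Series thermal resistances, inner to outer:
  R_brass = L/(kA) = 0.00651/(105·2.54) = 2.441×10^-5 K/W
  R_ceramic fibre blanket = L/(kA) = 0.0588/(0.0891·2.54) = 0.2598 K/W
  R_nickel alloy = L/(kA) = 0.00482/(11.3·2.54) = 1.679×10^-4 K/W
  R_aluminium = L/(kA) = 0.00763/(213·2.54) = 1.410×10^-5 K/W
ΣR = 2.441×10^-5 + 0.2598 + 1.679×10^-4 + 1.410×10^-5 = 0.2600 K/W
Q = ΔT/ΣR = (141 °C − 22.4 °C)/0.2600 = 456 W

Q = 456 W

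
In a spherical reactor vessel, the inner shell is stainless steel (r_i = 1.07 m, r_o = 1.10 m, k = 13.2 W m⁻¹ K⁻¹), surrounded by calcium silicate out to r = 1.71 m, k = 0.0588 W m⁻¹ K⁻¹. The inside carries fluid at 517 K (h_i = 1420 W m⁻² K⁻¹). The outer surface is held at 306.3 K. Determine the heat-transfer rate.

Q = 480 W

Resistance network (inner→outer):
  R_conv,in = 1/(4πr²h) = 1/(4π·1.07²·1420) = 4.895×10^-5 K/W
  R_stainless steel = (1/1.07 − 1/1.10)/(4πk) = 0.02549/(4π·13.2) = 1.537×10^-4 K/W
  R_calcium silicate = (1/1.10 − 1/1.71)/(4πk) = 0.3243/(4π·0.0588) = 0.4389 K/W
ΣR = 4.895×10^-5 + 1.537×10^-4 + 0.4389 = 0.4391 K/W
Q = ΔT/ΣR = (517 K − 306.3 K)/0.4391 = 480 W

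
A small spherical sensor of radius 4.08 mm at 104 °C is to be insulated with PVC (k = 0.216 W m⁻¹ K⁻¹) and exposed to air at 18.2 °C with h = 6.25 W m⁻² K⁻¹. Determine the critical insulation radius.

r_cr = 6.91 cm

For a sphere, r_cr = 2k_ins/h = 2·0.216/6.25 = 0.0691 m = 6.91 cm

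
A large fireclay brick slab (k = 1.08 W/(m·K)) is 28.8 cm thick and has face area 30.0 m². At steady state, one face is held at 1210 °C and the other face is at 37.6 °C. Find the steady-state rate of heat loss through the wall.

Q = 1.32×10^5 W

Q = kA·ΔT/L = 1.08 × 30.0 × |1210 °C − 37.6 °C| / 0.288 = 1.32×10^5 W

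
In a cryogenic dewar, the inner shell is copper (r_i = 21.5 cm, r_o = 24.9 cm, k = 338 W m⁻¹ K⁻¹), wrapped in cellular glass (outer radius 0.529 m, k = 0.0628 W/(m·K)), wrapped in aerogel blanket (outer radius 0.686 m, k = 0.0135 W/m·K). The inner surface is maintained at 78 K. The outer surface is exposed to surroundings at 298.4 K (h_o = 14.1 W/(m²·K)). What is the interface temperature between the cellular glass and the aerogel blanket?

T = 191.0 K

Series thermal resistances, inner to outer:
  R_copper = (1/0.215 − 1/0.249)/(4πk) = 0.6351/(4π·338) = 1.495×10^-4 K/W
  R_cellular glass = (1/0.249 − 1/0.529)/(4πk) = 2.126/(4π·0.0628) = 2.694 K/W
  R_aerogel blanket = (1/0.529 − 1/0.686)/(4πk) = 0.4326/(4π·0.0135) = 2.550 K/W
  R_conv,out = 1/(4πr²h) = 1/(4π·0.686²·14.1) = 0.01199 K/W
ΣR = 1.495×10^-4 + 2.694 + 2.550 + 0.01199 = 5.256 K/W
Q = ΔT/ΣR = (78 K − 298.4 K)/5.256 = -41.93 W
From the inner boundary to the cellular glass/aerogel blanket interface, ΣR_partial = 2.694 K/W.
T_interface = T_in − Q·ΣR_partial = 78 K − (-41.93)(2.694) = 191.0 K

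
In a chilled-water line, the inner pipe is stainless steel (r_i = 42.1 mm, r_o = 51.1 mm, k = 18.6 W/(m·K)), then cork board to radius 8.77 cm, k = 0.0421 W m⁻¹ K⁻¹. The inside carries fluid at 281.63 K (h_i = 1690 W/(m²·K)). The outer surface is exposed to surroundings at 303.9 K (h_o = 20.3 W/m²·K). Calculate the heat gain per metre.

Series thermal resistances, inner to outer:
  R'_conv,in = 1/(2πr h) = 1/(2π·0.0421·1690) = 0.002237 m·K/W
  R'_stainless steel = ln(0.0511/0.0421)/(2πk) = 0.1937/(2π·18.6) = 0.001658 m·K/W
  R'_cork board = ln(0.0877/0.0511)/(2πk) = 0.5401/(2π·0.0421) = 2.042 m·K/W
  R'_conv,out = 1/(2πr h) = 1/(2π·0.0877·20.3) = 0.08940 m·K/W
ΣR = 0.002237 + 0.001658 + 2.042 + 0.08940 = 2.135 m·K/W
Q' = ΔT/ΣR = (281.63 K − 303.9 K)/2.135 = -10.4 W/m
(Negative Q' ⇒ heat flows inward; heat gain = 10.4 W/m.)

Q' = 10.4 W/m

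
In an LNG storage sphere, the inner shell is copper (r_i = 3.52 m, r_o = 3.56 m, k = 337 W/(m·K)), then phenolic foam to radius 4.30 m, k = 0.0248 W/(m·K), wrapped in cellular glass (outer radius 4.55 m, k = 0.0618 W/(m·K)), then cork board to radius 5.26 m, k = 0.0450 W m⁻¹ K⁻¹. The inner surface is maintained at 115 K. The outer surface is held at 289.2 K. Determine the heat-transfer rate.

Q = 778 W

Resistance network (inner→outer):
  R_copper = (1/3.52 − 1/3.56)/(4πk) = 0.003192/(4π·337) = 7.538×10^-7 K/W
  R_phenolic foam = (1/3.56 − 1/4.30)/(4πk) = 0.04834/(4π·0.0248) = 0.1551 K/W
  R_cellular glass = (1/4.30 − 1/4.55)/(4πk) = 0.01278/(4π·0.0618) = 0.01645 K/W
  R_cork board = (1/4.55 − 1/5.26)/(4πk) = 0.02967/(4π·0.0450) = 0.05246 K/W
ΣR = 7.538×10^-7 + 0.1551 + 0.01645 + 0.05246 = 0.2240 K/W
Q = ΔT/ΣR = (115 K − 289.2 K)/0.2240 = -778 W
(Negative Q ⇒ heat flows inward; heat gain = 778 W.)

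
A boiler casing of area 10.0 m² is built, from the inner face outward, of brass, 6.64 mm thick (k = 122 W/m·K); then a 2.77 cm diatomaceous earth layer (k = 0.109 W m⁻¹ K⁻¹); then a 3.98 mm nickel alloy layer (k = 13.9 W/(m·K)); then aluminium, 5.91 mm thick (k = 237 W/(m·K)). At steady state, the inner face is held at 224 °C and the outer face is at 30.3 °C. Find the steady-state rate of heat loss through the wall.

Q = 7.61 kW

Treat each layer as a resistance in series:
  R_brass = L/(kA) = 0.00664/(122·10.0) = 5.443×10^-6 K/W
  R_diatomaceous earth = L/(kA) = 0.0277/(0.109·10.0) = 0.02541 K/W
  R_nickel alloy = L/(kA) = 0.00398/(13.9·10.0) = 2.863×10^-5 K/W
  R_aluminium = L/(kA) = 0.00591/(237·10.0) = 2.494×10^-6 K/W
ΣR = 5.443×10^-6 + 0.02541 + 2.863×10^-5 + 2.494×10^-6 = 0.02545 K/W
Q = ΔT/ΣR = (224 °C − 30.3 °C)/0.02545 = 7610 W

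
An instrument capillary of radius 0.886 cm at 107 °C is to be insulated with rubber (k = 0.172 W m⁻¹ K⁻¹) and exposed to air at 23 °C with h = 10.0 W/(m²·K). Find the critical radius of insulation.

For a cylinder, r_cr = k_ins/h = 0.172/10.0 = 0.0172 m = 1.72 cm

r_cr = 1.72 cm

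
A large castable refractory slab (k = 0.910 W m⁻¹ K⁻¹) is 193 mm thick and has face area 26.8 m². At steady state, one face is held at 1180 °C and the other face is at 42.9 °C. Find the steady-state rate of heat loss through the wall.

Q = kA·ΔT/L = 0.910 × 26.8 × |1180 °C − 42.9 °C| / 0.193 = 1.44×10^5 W

Q = 1.44×10^5 W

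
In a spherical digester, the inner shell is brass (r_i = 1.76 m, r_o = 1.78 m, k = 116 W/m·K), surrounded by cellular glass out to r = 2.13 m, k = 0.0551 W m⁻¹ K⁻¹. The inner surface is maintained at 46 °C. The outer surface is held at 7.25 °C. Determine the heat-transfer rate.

Q = 291 W

Resistance network (inner→outer):
  R_brass = (1/1.76 − 1/1.78)/(4πk) = 0.006384/(4π·116) = 4.380×10^-6 K/W
  R_cellular glass = (1/1.78 − 1/2.13)/(4πk) = 0.09231/(4π·0.0551) = 0.1333 K/W
ΣR = 4.380×10^-6 + 0.1333 = 0.1333 K/W
Q = ΔT/ΣR = (46 °C − 7.25 °C)/0.1333 = 291 W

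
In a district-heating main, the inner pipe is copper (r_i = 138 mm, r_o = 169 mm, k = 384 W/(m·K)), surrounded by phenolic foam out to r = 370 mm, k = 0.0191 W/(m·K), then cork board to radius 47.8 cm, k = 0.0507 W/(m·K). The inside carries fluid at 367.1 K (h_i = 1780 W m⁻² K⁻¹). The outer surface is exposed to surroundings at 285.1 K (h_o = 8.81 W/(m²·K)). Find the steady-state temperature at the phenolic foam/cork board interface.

T = 294.5 K

Treat each layer as a resistance in series:
  R'_conv,in = 1/(2πr h) = 1/(2π·0.138·1780) = 6.479×10^-4 m·K/W
  R'_copper = ln(0.169/0.138)/(2πk) = 0.2026/(2π·384) = 8.399×10^-5 m·K/W
  R'_phenolic foam = ln(0.370/0.169)/(2πk) = 0.7836/(2π·0.0191) = 6.530 m·K/W
  R'_cork board = ln(0.478/0.370)/(2πk) = 0.2561/(2π·0.0507) = 0.8040 m·K/W
  R'_conv,out = 1/(2πr h) = 1/(2π·0.478·8.81) = 0.03779 m·K/W
ΣR = 6.479×10^-4 + 8.399×10^-5 + 6.530 + 0.8040 + 0.03779 = 7.373 m·K/W
Q' = ΔT/ΣR = (367.1 K − 285.1 K)/7.373 = 11.12 W/m
From the inner boundary to the phenolic foam/cork board interface, ΣR_partial = 6.531 m·K/W.
T_interface = T_in − Q'·ΣR_partial = 367.1 K − (11.12)(6.531) = 294.5 K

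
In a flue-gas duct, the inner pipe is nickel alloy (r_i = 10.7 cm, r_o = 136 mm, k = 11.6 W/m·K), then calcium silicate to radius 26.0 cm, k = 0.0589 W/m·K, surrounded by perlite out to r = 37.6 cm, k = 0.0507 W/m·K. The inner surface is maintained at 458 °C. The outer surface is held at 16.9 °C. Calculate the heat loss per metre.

Q' = 151 W/m

Resistance network (inner→outer):
  R'_nickel alloy = ln(0.136/0.107)/(2πk) = 0.2398/(2π·11.6) = 0.003290 m·K/W
  R'_calcium silicate = ln(0.260/0.136)/(2πk) = 0.6480/(2π·0.0589) = 1.751 m·K/W
  R'_perlite = ln(0.376/0.260)/(2πk) = 0.3689/(2π·0.0507) = 1.158 m·K/W
ΣR = 0.003290 + 1.751 + 1.158 = 2.912 m·K/W
Q' = ΔT/ΣR = (458 °C − 16.9 °C)/2.912 = 151 W/m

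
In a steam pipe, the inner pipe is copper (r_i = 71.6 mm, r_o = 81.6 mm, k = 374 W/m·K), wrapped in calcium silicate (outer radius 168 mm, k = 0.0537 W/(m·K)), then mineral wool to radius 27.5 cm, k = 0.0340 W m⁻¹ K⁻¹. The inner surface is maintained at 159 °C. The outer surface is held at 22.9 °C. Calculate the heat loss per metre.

Q' = 30.6 W/m

Resistance network (inner→outer):
  R'_copper = ln(0.0816/0.0716)/(2πk) = 0.1307/(2π·374) = 5.563×10^-5 m·K/W
  R'_calcium silicate = ln(0.168/0.0816)/(2πk) = 0.7221/(2π·0.0537) = 2.140 m·K/W
  R'_mineral wool = ln(0.275/0.168)/(2πk) = 0.4928/(2π·0.0340) = 2.307 m·K/W
ΣR = 5.563×10^-5 + 2.140 + 2.307 = 4.447 m·K/W
Q' = ΔT/ΣR = (159 °C − 22.9 °C)/4.447 = 30.6 W/m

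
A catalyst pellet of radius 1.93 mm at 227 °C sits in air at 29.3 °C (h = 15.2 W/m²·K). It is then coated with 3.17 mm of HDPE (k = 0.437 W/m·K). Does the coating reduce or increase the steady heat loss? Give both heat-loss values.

increases: 0.141 → 0.761 W

Critical radius for a sphere: r_cr = 2k/h = 0.0575 m = 5.75 cm.
Outer radius after coating: r₂ = 0.00193 + 0.00317 = 0.00510 m.
Since r₁ < r_cr and r₂ ≤ r_cr, the coating moves toward the maximum at r_cr — heat loss rises.
Bare: R = 1/(4πr₁²h) = 1406 K/W; Q = 197.7/1406 = 0.141 W.
Coated: R = R_cond + R_conv = 259.9 K/W; Q = 197.7/259.9 = 0.761 W.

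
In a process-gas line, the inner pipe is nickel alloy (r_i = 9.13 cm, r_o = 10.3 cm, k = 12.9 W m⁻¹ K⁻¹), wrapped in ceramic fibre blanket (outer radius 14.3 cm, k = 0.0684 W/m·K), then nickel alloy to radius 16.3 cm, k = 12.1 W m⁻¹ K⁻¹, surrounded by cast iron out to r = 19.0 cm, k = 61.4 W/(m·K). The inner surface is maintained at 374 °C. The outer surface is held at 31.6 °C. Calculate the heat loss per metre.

Q' = 446 W/m

Series thermal resistances, inner to outer:
  R'_nickel alloy = ln(0.103/0.0913)/(2πk) = 0.1206/(2π·12.9) = 0.001488 m·K/W
  R'_ceramic fibre blanket = ln(0.143/0.103)/(2πk) = 0.3281/(2π·0.0684) = 0.7635 m·K/W
  R'_nickel alloy = ln(0.163/0.143)/(2πk) = 0.1309/(2π·12.1) = 0.001722 m·K/W
  R'_cast iron = ln(0.190/0.163)/(2πk) = 0.1533/(2π·61.4) = 3.973×10^-4 m·K/W
ΣR = 0.001488 + 0.7635 + 0.001722 + 3.973×10^-4 = 0.7671 m·K/W
Q' = ΔT/ΣR = (374 °C − 31.6 °C)/0.7671 = 446 W/m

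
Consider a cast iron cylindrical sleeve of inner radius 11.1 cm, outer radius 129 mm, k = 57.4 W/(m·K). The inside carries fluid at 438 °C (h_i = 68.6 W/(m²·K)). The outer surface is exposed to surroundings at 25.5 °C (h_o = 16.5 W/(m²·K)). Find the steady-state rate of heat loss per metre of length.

Resistance network (inner→outer):
  R'_conv,in = 1/(2πr h) = 1/(2π·0.111·68.6) = 0.02090 m·K/W
  R'_cast iron = ln(0.129/0.111)/(2πk) = 0.1503/(2π·57.4) = 4.167×10^-4 m·K/W
  R'_conv,out = 1/(2πr h) = 1/(2π·0.129·16.5) = 0.07477 m·K/W
ΣR = 0.02090 + 4.167×10^-4 + 0.07477 = 0.09609 m·K/W
Q' = ΔT/ΣR = (438 °C − 25.5 °C)/0.09609 = 4290 W/m

Q' = 4.29 kW/m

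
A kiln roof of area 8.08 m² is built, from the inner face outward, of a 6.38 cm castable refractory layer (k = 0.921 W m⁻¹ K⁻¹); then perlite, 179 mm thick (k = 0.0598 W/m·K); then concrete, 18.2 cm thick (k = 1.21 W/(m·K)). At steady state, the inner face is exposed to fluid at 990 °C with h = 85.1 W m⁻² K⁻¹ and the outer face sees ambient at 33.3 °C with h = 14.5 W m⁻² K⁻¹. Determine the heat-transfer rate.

Resistance network (inner→outer):
  R_conv,in = 1/(hA) = 1/(85.1·8.08) = 0.001454 K/W
  R_castable refractory = L/(kA) = 0.0638/(0.921·8.08) = 0.008573 K/W
  R_perlite = L/(kA) = 0.179/(0.0598·8.08) = 0.3705 K/W
  R_concrete = L/(kA) = 0.182/(1.21·8.08) = 0.01862 K/W
  R_conv,out = 1/(hA) = 1/(14.5·8.08) = 0.008535 K/W
ΣR = 0.001454 + 0.008573 + 0.3705 + 0.01862 + 0.008535 = 0.4077 K/W
Q = ΔT/ΣR = (990 °C − 33.3 °C)/0.4077 = 2350 W

Q = 2.35 kW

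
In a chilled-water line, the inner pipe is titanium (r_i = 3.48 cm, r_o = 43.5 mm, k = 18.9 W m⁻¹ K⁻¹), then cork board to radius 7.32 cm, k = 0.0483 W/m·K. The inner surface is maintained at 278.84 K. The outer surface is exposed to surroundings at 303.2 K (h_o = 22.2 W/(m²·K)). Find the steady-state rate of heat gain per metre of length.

Q' = 13.4 W/m

Series thermal resistances, inner to outer:
  R'_titanium = ln(0.0435/0.0348)/(2πk) = 0.2231/(2π·18.9) = 0.001879 m·K/W
  R'_cork board = ln(0.0732/0.0435)/(2πk) = 0.5204/(2π·0.0483) = 1.715 m·K/W
  R'_conv,out = 1/(2πr h) = 1/(2π·0.0732·22.2) = 0.09794 m·K/W
ΣR = 0.001879 + 1.715 + 0.09794 = 1.815 m·K/W
Q' = ΔT/ΣR = (278.84 K − 303.2 K)/1.815 = -13.4 W/m
(Negative Q' ⇒ heat flows inward; heat gain = 13.4 W/m.)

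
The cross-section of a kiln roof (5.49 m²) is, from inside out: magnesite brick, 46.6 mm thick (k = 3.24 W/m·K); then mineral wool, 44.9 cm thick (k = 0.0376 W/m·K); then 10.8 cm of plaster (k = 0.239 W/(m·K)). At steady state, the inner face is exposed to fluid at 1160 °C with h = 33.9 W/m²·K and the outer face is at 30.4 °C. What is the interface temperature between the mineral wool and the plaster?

T = 71 °C

Treat each layer as a resistance in series:
  R_conv,in = 1/(hA) = 1/(33.9·5.49) = 0.005373 K/W
  R_magnesite brick = L/(kA) = 0.0466/(3.24·5.49) = 0.002620 K/W
  R_mineral wool = L/(kA) = 0.449/(0.0376·5.49) = 2.175 K/W
  R_plaster = L/(kA) = 0.108/(0.239·5.49) = 0.08231 K/W
ΣR = 0.005373 + 0.002620 + 2.175 + 0.08231 = 2.265 K/W
Q = ΔT/ΣR = (1160 °C − 30.4 °C)/2.265 = 498.7 W
From the inner boundary to the mineral wool/plaster interface, ΣR_partial = 2.183 K/W.
T_interface = T_in − Q·ΣR_partial = 1160 °C − (498.7)(2.183) = 71 °C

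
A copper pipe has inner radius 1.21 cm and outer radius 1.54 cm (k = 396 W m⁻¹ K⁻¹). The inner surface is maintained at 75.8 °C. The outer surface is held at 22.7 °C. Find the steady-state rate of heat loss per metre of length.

Q' = 2πk·ΔT/ln(r₂/r₁) = 2π × 396 × 53.1 / ln(0.0154/0.0121) = 5.48×10^5 W/m

Q' = 548 kW/m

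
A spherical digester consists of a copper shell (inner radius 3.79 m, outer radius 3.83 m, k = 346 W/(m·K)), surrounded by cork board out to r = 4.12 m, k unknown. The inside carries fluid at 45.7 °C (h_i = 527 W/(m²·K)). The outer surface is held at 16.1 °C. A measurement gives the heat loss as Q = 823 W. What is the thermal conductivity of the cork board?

ΣR = ΔT/Q = |45.7 − 16.1|/823 = 0.03597 K/W
Known resistances:
  R_conv,in = 1/(4πr²h) = 1/(4π·3.79²·527) = 1.051×10^-5 K/W
  R_copper = (1/3.79 − 1/3.83)/(4πk) = 0.002756/(4π·346) = 6.338×10^-7 K/W
R_cork board = ΣR − ΣR_known = 0.03597 − 1.114×10^-5 = 0.03596 K/W
(1/r₁−1/r₂)/(4πk) = 0.03596 ⇒ k = 0.01838/(4π·0.03596) = 0.0407 W/m·K

k = 0.0407 W/m·K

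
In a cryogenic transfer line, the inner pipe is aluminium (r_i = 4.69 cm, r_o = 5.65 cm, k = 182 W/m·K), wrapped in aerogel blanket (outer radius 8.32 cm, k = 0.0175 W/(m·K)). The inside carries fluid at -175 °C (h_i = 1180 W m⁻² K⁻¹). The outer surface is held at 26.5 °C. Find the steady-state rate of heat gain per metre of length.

Q' = 57.2 W/m

Treat each layer as a resistance in series:
  R'_conv,in = 1/(2πr h) = 1/(2π·0.0469·1180) = 0.002876 m·K/W
  R'_aluminium = ln(0.0565/0.0469)/(2πk) = 0.1862/(2π·182) = 1.628×10^-4 m·K/W
  R'_aerogel blanket = ln(0.0832/0.0565)/(2πk) = 0.3870/(2π·0.0175) = 3.520 m·K/W
ΣR = 0.002876 + 1.628×10^-4 + 3.520 = 3.523 m·K/W
Q' = ΔT/ΣR = (-175 °C − 26.5 °C)/3.523 = -57.2 W/m
(Negative Q' ⇒ heat flows inward; heat gain = 57.2 W/m.)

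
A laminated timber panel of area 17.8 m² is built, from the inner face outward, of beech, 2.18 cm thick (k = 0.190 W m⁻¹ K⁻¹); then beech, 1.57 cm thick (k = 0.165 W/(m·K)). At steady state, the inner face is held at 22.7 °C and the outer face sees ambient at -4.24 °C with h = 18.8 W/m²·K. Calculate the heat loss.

Q = 1820 W

Series thermal resistances, inner to outer:
  R_beech = L/(kA) = 0.0218/(0.190·17.8) = 0.006446 K/W
  R_beech = L/(kA) = 0.0157/(0.165·17.8) = 0.005346 K/W
  R_conv,out = 1/(hA) = 1/(18.8·17.8) = 0.002988 K/W
ΣR = 0.006446 + 0.005346 + 0.002988 = 0.01478 K/W
Q = ΔT/ΣR = (22.7 °C − -4.24 °C)/0.01478 = 1820 W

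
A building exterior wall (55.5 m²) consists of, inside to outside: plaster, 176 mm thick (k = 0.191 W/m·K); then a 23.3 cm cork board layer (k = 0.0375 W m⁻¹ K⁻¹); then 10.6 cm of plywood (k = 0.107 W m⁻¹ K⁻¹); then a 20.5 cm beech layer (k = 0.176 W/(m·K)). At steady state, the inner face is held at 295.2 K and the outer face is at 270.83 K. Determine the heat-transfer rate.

Series thermal resistances, inner to outer:
  R_plaster = L/(kA) = 0.176/(0.191·55.5) = 0.01660 K/W
  R_cork board = L/(kA) = 0.233/(0.0375·55.5) = 0.1120 K/W
  R_plywood = L/(kA) = 0.106/(0.107·55.5) = 0.01785 K/W
  R_beech = L/(kA) = 0.205/(0.176·55.5) = 0.02099 K/W
ΣR = 0.01660 + 0.1120 + 0.01785 + 0.02099 = 0.1674 K/W
Q = ΔT/ΣR = (295.2 K − 270.83 K)/0.1674 = 146 W

Q = 146 W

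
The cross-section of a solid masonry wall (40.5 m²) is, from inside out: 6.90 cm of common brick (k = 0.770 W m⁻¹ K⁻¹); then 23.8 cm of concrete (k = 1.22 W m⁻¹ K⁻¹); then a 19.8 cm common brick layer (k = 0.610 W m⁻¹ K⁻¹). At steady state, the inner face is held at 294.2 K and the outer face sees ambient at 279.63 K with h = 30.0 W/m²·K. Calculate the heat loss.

Q = 918 W

Series thermal resistances, inner to outer:
  R_common brick = L/(kA) = 0.0690/(0.770·40.5) = 0.002213 K/W
  R_concrete = L/(kA) = 0.238/(1.22·40.5) = 0.004817 K/W
  R_common brick = L/(kA) = 0.198/(0.610·40.5) = 0.008015 K/W
  R_conv,out = 1/(hA) = 1/(30.0·40.5) = 8.230×10^-4 K/W
ΣR = 0.002213 + 0.004817 + 0.008015 + 8.230×10^-4 = 0.01587 K/W
Q = ΔT/ΣR = (294.2 K − 279.63 K)/0.01587 = 918 W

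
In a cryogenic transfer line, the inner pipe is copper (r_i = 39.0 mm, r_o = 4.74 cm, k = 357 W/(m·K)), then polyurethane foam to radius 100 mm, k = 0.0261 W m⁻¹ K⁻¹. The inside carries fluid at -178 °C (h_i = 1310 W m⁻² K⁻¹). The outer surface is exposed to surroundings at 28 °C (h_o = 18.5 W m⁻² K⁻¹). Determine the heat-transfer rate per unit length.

Q' = 44.4 W/m

Series thermal resistances, inner to outer:
  R'_conv,in = 1/(2πr h) = 1/(2π·0.0390·1310) = 0.003115 m·K/W
  R'_copper = ln(0.0474/0.0390)/(2πk) = 0.1951/(2π·357) = 8.696×10^-5 m·K/W
  R'_polyurethane foam = ln(0.100/0.0474)/(2πk) = 0.7465/(2π·0.0261) = 4.552 m·K/W
  R'_conv,out = 1/(2πr h) = 1/(2π·0.100·18.5) = 0.08603 m·K/W
ΣR = 0.003115 + 8.696×10^-5 + 4.552 + 0.08603 = 4.641 m·K/W
Q' = ΔT/ΣR = (-178 °C − 28 °C)/4.641 = -44.4 W/m
(Negative Q' ⇒ heat flows inward; heat gain = 44.4 W/m.)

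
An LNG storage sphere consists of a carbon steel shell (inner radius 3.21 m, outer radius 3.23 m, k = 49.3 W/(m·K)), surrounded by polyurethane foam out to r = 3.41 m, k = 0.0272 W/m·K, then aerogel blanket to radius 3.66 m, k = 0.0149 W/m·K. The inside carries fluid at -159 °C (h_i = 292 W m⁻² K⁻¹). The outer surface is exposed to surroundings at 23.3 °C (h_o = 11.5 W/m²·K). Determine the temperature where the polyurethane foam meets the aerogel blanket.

T = -103 °C

Treat each layer as a resistance in series:
  R_conv,in = 1/(4πr²h) = 1/(4π·3.21²·292) = 2.645×10^-5 K/W
  R_carbon steel = (1/3.21 − 1/3.23)/(4πk) = 0.001929/(4π·49.3) = 3.114×10^-6 K/W
  R_polyurethane foam = (1/3.23 − 1/3.41)/(4πk) = 0.01634/(4π·0.0272) = 0.04781 K/W
  R_aerogel blanket = (1/3.41 − 1/3.66)/(4πk) = 0.02003/(4π·0.0149) = 0.1070 K/W
  R_conv,out = 1/(4πr²h) = 1/(4π·3.66²·11.5) = 5.166×10^-4 K/W
ΣR = 2.645×10^-5 + 3.114×10^-6 + 0.04781 + 0.1070 + 5.166×10^-4 = 0.1554 K/W
Q = ΔT/ΣR = (-159 °C − 23.3 °C)/0.1554 = -1173 W
From the inner boundary to the polyurethane foam/aerogel blanket interface, ΣR_partial = 0.04784 K/W.
T_interface = T_in − Q·ΣR_partial = -159 °C − (-1173)(0.04784) = -103 °C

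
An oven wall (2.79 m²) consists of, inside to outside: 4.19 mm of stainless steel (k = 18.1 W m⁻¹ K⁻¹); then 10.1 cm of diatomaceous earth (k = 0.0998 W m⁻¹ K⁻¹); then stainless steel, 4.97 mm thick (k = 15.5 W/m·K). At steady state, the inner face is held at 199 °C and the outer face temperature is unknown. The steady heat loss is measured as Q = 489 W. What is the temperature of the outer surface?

Series resistances:
  R_stainless steel = L/(kA) = 0.00419/(18.1·2.79) = 8.297×10^-5 K/W
  R_diatomaceous earth = L/(kA) = 0.101/(0.0998·2.79) = 0.3627 K/W
  R_stainless steel = L/(kA) = 0.00497/(15.5·2.79) = 1.149×10^-4 K/W
ΣR = 0.3629 K/W
ΔT = Q·ΣR = 489 × 0.3629 = 177.5 K
Heat flows outward, so T_out = T_in − ΔT = 199 − 177.5 = 21.5 °C

T_out = 21.5 °C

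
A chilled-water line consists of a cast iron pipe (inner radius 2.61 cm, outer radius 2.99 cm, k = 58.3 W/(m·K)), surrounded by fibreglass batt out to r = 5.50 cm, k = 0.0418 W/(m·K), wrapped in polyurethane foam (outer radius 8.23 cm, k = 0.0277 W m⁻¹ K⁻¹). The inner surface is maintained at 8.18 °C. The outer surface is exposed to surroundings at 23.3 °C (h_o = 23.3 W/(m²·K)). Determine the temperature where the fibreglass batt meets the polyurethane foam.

Treat each layer as a resistance in series:
  R'_cast iron = ln(0.0299/0.0261)/(2πk) = 0.1359/(2π·58.3) = 3.711×10^-4 m·K/W
  R'_fibreglass batt = ln(0.0550/0.0299)/(2πk) = 0.6095/(2π·0.0418) = 2.321 m·K/W
  R'_polyurethane foam = ln(0.0823/0.0550)/(2πk) = 0.4030/(2π·0.0277) = 2.316 m·K/W
  R'_conv,out = 1/(2πr h) = 1/(2π·0.0823·23.3) = 0.08300 m·K/W
ΣR = 3.711×10^-4 + 2.321 + 2.316 + 0.08300 = 4.720 m·K/W
Q' = ΔT/ΣR = (8.18 °C − 23.3 °C)/4.720 = -3.203 W/m
From the inner boundary to the fibreglass batt/polyurethane foam interface, ΣR_partial = 2.321 m·K/W.
T_interface = T_in − Q'·ΣR_partial = 8.18 °C − (-3.203)(2.321) = 15.6 °C

T = 15.6 °C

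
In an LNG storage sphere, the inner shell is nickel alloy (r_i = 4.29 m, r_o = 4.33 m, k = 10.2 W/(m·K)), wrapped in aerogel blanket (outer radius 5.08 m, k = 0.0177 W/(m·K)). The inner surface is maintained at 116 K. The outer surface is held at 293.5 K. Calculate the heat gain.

Resistance network (inner→outer):
  R_nickel alloy = (1/4.29 − 1/4.33)/(4πk) = 0.002153/(4π·10.2) = 1.680×10^-5 K/W
  R_aerogel blanket = (1/4.33 − 1/5.08)/(4πk) = 0.03410/(4π·0.0177) = 0.1533 K/W
ΣR = 1.680×10^-5 + 0.1533 = 0.1533 K/W
Q = ΔT/ΣR = (116 K − 293.5 K)/0.1533 = -1160 W
(Negative Q ⇒ heat flows inward; heat gain = 1160 W.)

Q = 1160 W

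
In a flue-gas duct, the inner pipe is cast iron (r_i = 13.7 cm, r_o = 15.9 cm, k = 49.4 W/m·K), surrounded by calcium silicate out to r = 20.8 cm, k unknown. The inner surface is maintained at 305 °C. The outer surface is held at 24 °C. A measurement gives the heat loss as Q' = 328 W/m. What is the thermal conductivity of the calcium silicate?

k = 0.0499 W/m·K

ΣR = ΔT/Q' = |305 − 24|/328 = 0.8567 m·K/W
Known resistances:
  R'_cast iron = ln(0.159/0.137)/(2πk) = 0.1489/(2π·49.4) = 4.798×10^-4 m·K/W
R_calcium silicate = ΣR − ΣR_known = 0.8567 − 4.798×10^-4 = 0.8562 m·K/W
ln(r₂/r₁)/(2πk) = 0.8562 ⇒ k = 0.2686/(2π·0.8562) = 0.0499 W/m·K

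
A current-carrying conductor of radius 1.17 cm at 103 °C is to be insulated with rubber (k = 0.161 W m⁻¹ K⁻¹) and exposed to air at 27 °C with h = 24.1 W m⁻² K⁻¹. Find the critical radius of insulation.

r_cr = 0.668 cm

For a cylinder, r_cr = k_ins/h = 0.161/24.1 = 0.00668 m = 0.668 cm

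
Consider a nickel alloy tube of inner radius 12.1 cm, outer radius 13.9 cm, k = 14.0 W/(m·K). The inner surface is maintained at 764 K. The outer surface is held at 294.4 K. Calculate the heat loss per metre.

Q' = 2πk·ΔT/ln(r₂/r₁) = 2π × 14.0 × 469.6 / ln(0.139/0.121) = 2.98×10^5 W/m

Q' = 298 kW/m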